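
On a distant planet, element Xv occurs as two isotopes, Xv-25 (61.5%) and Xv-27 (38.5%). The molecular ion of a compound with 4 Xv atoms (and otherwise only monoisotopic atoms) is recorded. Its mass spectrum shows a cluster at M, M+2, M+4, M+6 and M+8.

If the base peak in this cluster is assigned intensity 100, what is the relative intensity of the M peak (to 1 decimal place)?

39.9

(0.615 + 0.385)^4 gives M 0.1431, M+2 0.3582, M+4 0.3364, M+6 0.1404, M+8 0.0220; the largest is M+2.
P(M+2) = C(4,1) × 0.615^3 × 0.385^1 = 4 × 0.23260837 × 0.3850 = 0.358217 (base)
P(M) = C(4,0) × 0.615^4 × 0.385^0 = 1 × 0.14305415 × 1.0000 = 0.143054
Relative intensity = 0.143054 / 0.358217 × 100 = 39.9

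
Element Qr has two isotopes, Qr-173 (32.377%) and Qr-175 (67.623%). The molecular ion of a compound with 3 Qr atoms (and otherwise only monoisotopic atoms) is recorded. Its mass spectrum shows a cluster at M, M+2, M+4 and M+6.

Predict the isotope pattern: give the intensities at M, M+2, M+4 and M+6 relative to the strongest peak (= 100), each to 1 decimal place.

Each Qr atom is independently Qr-173 (p = 0.32377) or Qr-175 (q = 0.67623); the cluster is the binomial expansion (p + q)^3.
P(M) = 0.32377^3 = 0.033940
P(M+2) = 3 × 0.32377^2 × 0.67623^1 = 0.212662
P(M+4) = 3 × 0.32377^1 × 0.67623^2 = 0.444167
P(M+6) = 0.67623^3 = 0.309231
The M+4 peak is largest (0.444167); scaling to 100 gives 7.6 : 47.9 : 100.0 : 69.6.

7.6 : 47.9 : 100.0 : 69.6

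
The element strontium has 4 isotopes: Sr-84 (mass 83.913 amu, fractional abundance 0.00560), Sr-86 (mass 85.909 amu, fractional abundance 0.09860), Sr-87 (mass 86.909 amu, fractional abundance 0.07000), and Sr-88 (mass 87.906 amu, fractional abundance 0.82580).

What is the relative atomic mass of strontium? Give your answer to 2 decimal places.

Ar = Σ fᵢ·mᵢ = 0.00560 × 83.913 + 0.09860 × 85.909 + 0.07000 × 86.909 + 0.82580 × 87.906
= 0.4699 + 8.4706 + 6.0836 + 72.5928 = 87.6169 amu

87.62 amu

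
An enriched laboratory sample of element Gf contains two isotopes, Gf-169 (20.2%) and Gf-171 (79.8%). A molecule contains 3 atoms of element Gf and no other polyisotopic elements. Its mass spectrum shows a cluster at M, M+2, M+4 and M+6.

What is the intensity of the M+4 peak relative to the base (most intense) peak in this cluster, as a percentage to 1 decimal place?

75.9%

(0.202 + 0.798)^3 gives M 0.0082, M+2 0.0977, M+4 0.3859, M+6 0.5082; the largest is M+6.
P(M+6) = C(3,3) × 0.202^0 × 0.798^3 = 1 × 1.0000 × 0.50816959 = 0.508170 (base)
P(M+4) = C(3,2) × 0.202^1 × 0.798^2 = 3 × 0.2020 × 0.636804 = 0.385903
Relative intensity = 0.385903 / 0.508170 × 100 = 75.9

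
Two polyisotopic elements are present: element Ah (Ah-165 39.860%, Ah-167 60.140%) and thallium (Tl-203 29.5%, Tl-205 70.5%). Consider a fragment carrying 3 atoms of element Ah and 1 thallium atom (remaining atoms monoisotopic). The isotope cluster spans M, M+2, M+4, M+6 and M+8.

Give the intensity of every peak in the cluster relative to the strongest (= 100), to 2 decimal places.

Element Ah pattern (n=3): 0.06333035 : 0.28665483 : 0.43249929 : 0.21751553
Thallium pattern (n=1): 0.2950 : 0.7050
Convolve the two distributions (both contribute in 2-u steps):
  M: 0.06333035×0.2950 = 0.018682
  M+2: 0.06333035×0.7050 + 0.28665483×0.2950 = 0.129211
  M+4: 0.28665483×0.7050 + 0.43249929×0.2950 = 0.329679
  M+6: 0.43249929×0.7050 + 0.21751553×0.2950 = 0.369079
  M+8: 0.21751553×0.7050 = 0.153348
Scale to base peak (0.369079) = 100: 5.06 : 35.01 : 89.32 : 100.00 : 41.55

5.06 : 35.01 : 89.32 : 100.00 : 41.55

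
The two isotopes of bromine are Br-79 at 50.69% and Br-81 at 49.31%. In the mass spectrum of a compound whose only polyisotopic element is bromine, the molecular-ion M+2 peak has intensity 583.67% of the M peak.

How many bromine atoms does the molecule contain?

6

With n Br atoms, P(M+2)/P(M) = C(n,1)·p^(n−1)q / p^n = n·q/p = n · 0.4931/0.5069.
n = 5.8367 × 0.5069/0.4931 = 6.00 ≈ 6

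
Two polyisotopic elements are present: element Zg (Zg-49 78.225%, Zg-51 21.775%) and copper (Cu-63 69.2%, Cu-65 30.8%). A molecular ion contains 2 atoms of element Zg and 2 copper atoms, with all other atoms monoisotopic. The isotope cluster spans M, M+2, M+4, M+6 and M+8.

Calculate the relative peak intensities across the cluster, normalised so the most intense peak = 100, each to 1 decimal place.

69.1 : 100.0 : 53.3 : 12.4 : 1.1

Element Zg pattern (n=2): 0.61191506 : 0.34066988 : 0.04741506
Copper pattern (n=2): 0.478864 : 0.426272 : 0.094864
Convolve the two distributions (both contribute in 2-u steps):
  M: 0.61191506×0.478864 = 0.293024
  M+2: 0.61191506×0.426272 + 0.34066988×0.478864 = 0.423977
  M+4: 0.61191506×0.094864 + 0.34066988×0.426272 + 0.04741506×0.478864 = 0.225972
  M+6: 0.34066988×0.094864 + 0.04741506×0.426272 = 0.052529
  M+8: 0.04741506×0.094864 = 0.004498
Scale to base peak (0.423977) = 100: 69.1 : 100.0 : 53.3 : 12.4 : 1.1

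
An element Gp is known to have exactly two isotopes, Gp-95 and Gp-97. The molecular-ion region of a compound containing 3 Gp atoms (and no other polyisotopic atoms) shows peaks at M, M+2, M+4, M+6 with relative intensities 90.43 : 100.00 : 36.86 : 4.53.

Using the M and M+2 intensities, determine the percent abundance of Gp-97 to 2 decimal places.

Let p = fractional abundance of Gp-95. I(M+2)/I(M) = [C(3,1)·p^2·(1−p)] / p^3 = 3·(1−p)/p = 100.00/90.43 = 1.1058
(1−p)/p = 1.1058/3 = 0.3686  ⇒  p = 1/(1 + 0.3686) = 0.7307
Gp-95: 73.07%, Gp-97: 26.93%.

26.93%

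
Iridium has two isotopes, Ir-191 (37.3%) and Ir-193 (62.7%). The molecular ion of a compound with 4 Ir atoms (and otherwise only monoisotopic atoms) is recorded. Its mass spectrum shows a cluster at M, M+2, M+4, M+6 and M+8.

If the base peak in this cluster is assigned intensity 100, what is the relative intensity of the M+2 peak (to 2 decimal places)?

(0.373 + 0.627)^4 gives M 0.0194, M+2 0.1302, M+4 0.3282, M+6 0.3678, M+8 0.1546; the largest is M+6.
P(M+6) = C(4,3) × 0.373^1 × 0.627^3 = 4 × 0.3730 × 0.24649188 = 0.367766 (base)
P(M+2) = C(4,1) × 0.373^3 × 0.627^1 = 4 × 0.05189512 × 0.6270 = 0.130153
Relative intensity = 0.130153 / 0.367766 × 100 = 35.39

35.39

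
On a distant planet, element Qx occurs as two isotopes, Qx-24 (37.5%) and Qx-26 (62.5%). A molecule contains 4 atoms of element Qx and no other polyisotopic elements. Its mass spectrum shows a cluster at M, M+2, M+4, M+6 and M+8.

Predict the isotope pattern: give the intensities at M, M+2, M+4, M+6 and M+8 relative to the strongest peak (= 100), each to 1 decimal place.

The 4 Qx atoms are independent, so intensities follow the terms of (0.375 + 0.625)^4.
P(M) = 0.375^4 = 0.019775
P(M+2) = 4 × 0.375^3 × 0.625^1 = 0.131836
P(M+4) = 6 × 0.375^2 × 0.625^2 = 0.329590
P(M+6) = 4 × 0.375^1 × 0.625^3 = 0.366211
P(M+8) = 0.625^4 = 0.152588
The M+6 peak is largest (0.366211); scaling to 100 gives 5.4 : 36.0 : 90.0 : 100.0 : 41.7.

5.4 : 36.0 : 90.0 : 100.0 : 41.7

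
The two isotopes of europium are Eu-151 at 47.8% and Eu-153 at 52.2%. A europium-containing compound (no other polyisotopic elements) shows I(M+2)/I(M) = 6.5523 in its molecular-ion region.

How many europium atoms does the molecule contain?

6

The M+2/M ratio from n Eu atoms is n · q/p = n · 0.522/0.478.
n = 6.5523 × 0.478/0.522 = 6.00 ≈ 6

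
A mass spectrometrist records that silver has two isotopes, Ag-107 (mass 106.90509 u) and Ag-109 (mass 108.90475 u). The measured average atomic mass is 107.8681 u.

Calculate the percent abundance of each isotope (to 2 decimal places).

Ag-107: 51.84%, Ag-109: 48.16%

Writing the weighted mean with unknown fraction x of Ag-107:
106.90509·x + 108.90475·(1 − x) = 107.8681
(106.90509 − 108.90475)·x = 107.8681 − 108.90475
x = -1.03665 / -1.99966 = 0.51841 → 51.84% Ag-107, 48.16% Ag-109.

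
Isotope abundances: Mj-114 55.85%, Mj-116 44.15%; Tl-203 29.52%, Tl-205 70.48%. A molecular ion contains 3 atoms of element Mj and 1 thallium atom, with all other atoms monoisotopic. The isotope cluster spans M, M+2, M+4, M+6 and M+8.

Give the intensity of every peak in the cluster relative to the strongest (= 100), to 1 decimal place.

13.3 : 63.1 : 100.0 : 65.9 : 15.6

Element Mj pattern (n=3): 0.17420858 : 0.41314102 : 0.32659223 : 0.08605817
Thallium pattern (n=1): 0.2952 : 0.7048
Convolve the two distributions (both contribute in 2-u steps):
  M: 0.17420858×0.2952 = 0.051426
  M+2: 0.17420858×0.7048 + 0.41314102×0.2952 = 0.244741
  M+4: 0.41314102×0.7048 + 0.32659223×0.2952 = 0.387592
  M+6: 0.32659223×0.7048 + 0.08605817×0.2952 = 0.255587
  M+8: 0.08605817×0.7048 = 0.060654
Scale to base peak (0.387592) = 100: 13.3 : 63.1 : 100.0 : 65.9 : 15.6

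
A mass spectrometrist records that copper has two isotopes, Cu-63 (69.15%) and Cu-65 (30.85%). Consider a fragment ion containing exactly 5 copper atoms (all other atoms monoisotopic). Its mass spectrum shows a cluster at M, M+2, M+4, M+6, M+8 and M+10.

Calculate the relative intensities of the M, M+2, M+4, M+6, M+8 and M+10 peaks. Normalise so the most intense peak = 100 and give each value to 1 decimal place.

Expanding (0.6915 + 0.3085)^5:
P(M) = 0.6915^5 = 0.158111
P(M+2) = 5 × 0.6915^4 × 0.3085^1 = 0.352691
P(M+4) = 10 × 0.6915^3 × 0.3085^2 = 0.314693
P(M+6) = 10 × 0.6915^2 × 0.3085^3 = 0.140394
P(M+8) = 5 × 0.6915^1 × 0.3085^4 = 0.031317
P(M+10) = 0.3085^5 = 0.002794
The M+2 peak is largest (0.352691); scaling to 100 gives 44.8 : 100.0 : 89.2 : 39.8 : 8.9 : 0.8.

44.8 : 100.0 : 89.2 : 39.8 : 8.9 : 0.8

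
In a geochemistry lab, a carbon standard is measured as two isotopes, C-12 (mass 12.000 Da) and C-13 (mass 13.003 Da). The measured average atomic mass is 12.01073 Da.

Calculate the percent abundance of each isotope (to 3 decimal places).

C-12: 98.930%, C-13: 1.070%

Writing the weighted mean with unknown fraction x of C-12:
12.000·x + 13.003·(1 − x) = 12.01073
(12.000 − 13.003)·x = 12.01073 − 13.003
x = -0.99227 / -1.003 = 0.98930 → 98.930% C-12, 1.070% C-13.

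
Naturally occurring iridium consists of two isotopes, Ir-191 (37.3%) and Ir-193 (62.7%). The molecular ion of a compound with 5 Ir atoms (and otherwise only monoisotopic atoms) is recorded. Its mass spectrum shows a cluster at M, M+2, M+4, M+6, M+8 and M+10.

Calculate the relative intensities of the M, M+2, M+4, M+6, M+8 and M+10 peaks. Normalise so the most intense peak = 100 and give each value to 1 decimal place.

2.1 : 17.7 : 59.5 : 100.0 : 84.0 : 28.3

Each Ir atom is independently Ir-191 (p = 0.373) or Ir-193 (q = 0.627); the cluster is the binomial expansion (p + q)^5.
P(M) = 0.373^5 = 0.007220
P(M+2) = 5 × 0.373^4 × 0.627^1 = 0.060684
P(M+4) = 10 × 0.373^3 × 0.627^2 = 0.204015
P(M+6) = 10 × 0.373^2 × 0.627^3 = 0.342942
P(M+8) = 5 × 0.373^1 × 0.627^4 = 0.288237
P(M+10) = 0.627^5 = 0.096903
The M+6 peak is largest (0.342942); scaling to 100 gives 2.1 : 17.7 : 59.5 : 100.0 : 84.0 : 28.3.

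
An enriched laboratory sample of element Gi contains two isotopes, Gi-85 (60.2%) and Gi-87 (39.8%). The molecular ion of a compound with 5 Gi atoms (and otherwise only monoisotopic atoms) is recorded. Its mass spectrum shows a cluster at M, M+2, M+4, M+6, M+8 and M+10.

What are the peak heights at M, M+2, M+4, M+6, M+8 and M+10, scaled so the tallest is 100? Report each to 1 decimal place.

Expanding (0.602 + 0.398)^5:
P(M) = 0.602^5 = 0.079065
P(M+2) = 5 × 0.602^4 × 0.398^1 = 0.261360
P(M+4) = 10 × 0.602^3 × 0.398^2 = 0.345586
P(M+6) = 10 × 0.602^2 × 0.398^3 = 0.228477
P(M+8) = 5 × 0.602^1 × 0.398^4 = 0.075526
P(M+10) = 0.398^5 = 0.009987
The M+4 peak is largest (0.345586); scaling to 100 gives 22.9 : 75.6 : 100.0 : 66.1 : 21.9 : 2.9.

22.9 : 75.6 : 100.0 : 66.1 : 21.9 : 2.9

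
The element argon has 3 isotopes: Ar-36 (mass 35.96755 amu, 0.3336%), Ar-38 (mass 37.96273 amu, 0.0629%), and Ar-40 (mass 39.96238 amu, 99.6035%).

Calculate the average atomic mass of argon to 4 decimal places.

The abundance-weighted mean is 0.003336 × 35.96755 + 0.000629 × 37.96273 + 0.996035 × 39.96238
= 0.119988 + 0.023879 + 39.803929 = 39.947796 amu

39.9478 amu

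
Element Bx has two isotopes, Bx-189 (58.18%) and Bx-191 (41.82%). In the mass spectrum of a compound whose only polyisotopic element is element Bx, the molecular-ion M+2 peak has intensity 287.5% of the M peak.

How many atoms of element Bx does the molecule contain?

4

With n Bx atoms, P(M+2)/P(M) = C(n,1)·p^(n−1)q / p^n = n·q/p = n · 0.4182/0.5818.
n = 2.875 × 0.5818/0.4182 = 4.00 ≈ 4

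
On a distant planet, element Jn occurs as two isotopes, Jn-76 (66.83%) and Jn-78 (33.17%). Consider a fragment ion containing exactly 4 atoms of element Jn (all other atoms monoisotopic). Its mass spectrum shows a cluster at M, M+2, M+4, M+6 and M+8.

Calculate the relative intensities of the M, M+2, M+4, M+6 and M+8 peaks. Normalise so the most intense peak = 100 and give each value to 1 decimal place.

50.4 : 100.0 : 74.5 : 24.6 : 3.1

Each Jn atom is independently Jn-76 (p = 0.6683) or Jn-78 (q = 0.3317); the cluster is the binomial expansion (p + q)^4.
P(M) = 0.6683^4 = 0.199474
P(M+2) = 4 × 0.6683^3 × 0.3317^1 = 0.396022
P(M+4) = 6 × 0.6683^2 × 0.3317^2 = 0.294839
P(M+6) = 4 × 0.6683^1 × 0.3317^3 = 0.097559
P(M+8) = 0.3317^4 = 0.012105
The M+2 peak is largest (0.396022); scaling to 100 gives 50.4 : 100.0 : 74.5 : 24.6 : 3.1.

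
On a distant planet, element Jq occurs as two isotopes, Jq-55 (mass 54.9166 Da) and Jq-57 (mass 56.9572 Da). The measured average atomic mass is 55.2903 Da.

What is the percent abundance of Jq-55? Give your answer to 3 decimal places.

81.687%

Let x be the fractional abundance of Jq-55; then Jq-57 has abundance 1 − x.
54.9166·x + 56.9572·(1 − x) = 55.2903
(54.9166 − 56.9572)·x = 55.2903 − 56.9572
x = -1.6669 / -2.0406 = 0.81687 → 81.687% Jq-55, 18.313% Jq-57.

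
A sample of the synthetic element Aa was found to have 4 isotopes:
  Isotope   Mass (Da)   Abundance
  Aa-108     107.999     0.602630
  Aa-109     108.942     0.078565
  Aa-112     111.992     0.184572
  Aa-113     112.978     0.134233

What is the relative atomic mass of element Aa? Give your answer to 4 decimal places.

Average mass = Σ (abundance × isotope mass) = 0.602630 × 107.999 + 0.078565 × 108.942 + 0.184572 × 111.992 + 0.134233 × 112.978
= 65.08344 + 8.55903 + 20.67059 + 15.16538 = 109.47844 Da

109.4784 Da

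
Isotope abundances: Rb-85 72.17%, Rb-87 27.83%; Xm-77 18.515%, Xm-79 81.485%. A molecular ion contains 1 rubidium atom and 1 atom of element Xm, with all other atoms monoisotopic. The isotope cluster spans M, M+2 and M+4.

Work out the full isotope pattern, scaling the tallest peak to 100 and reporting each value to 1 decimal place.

Rubidium pattern (n=1): 0.7217 : 0.2783
Element Xm pattern (n=1): 0.18515 : 0.81485
Convolve the two distributions (both contribute in 2-u steps):
  M: 0.7217×0.18515 = 0.133623
  M+2: 0.7217×0.81485 + 0.2783×0.18515 = 0.639604
  M+4: 0.2783×0.81485 = 0.226773
Scale to base peak (0.639604) = 100: 20.9 : 100.0 : 35.5

20.9 : 100.0 : 35.5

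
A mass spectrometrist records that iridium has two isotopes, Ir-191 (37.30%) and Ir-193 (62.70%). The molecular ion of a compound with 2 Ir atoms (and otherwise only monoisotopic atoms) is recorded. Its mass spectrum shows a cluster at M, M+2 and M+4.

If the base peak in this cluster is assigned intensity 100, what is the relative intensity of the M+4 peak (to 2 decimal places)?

84.05

(0.3730 + 0.6270)^2 gives M 0.1391, M+2 0.4677, M+4 0.3931; the largest is M+2.
P(M+2) = C(2,1) × 0.3730^1 × 0.6270^1 = 2 × 0.3730 × 0.6270 = 0.467742 (base)
P(M+4) = C(2,2) × 0.3730^0 × 0.6270^2 = 1 × 1.0000 × 0.393129 = 0.393129
Relative intensity = 0.393129 / 0.467742 × 100 = 84.05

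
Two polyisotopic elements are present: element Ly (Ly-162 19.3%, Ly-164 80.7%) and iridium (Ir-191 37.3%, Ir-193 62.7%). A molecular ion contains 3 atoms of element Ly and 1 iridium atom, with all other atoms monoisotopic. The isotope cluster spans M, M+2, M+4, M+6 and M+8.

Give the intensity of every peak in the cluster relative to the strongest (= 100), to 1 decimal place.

Element Ly pattern (n=3): 0.00718906 : 0.09017983 : 0.37707317 : 0.52555794
Iridium pattern (n=1): 0.3730 : 0.6270
Convolve the two distributions (both contribute in 2-u steps):
  M: 0.00718906×0.3730 = 0.002682
  M+2: 0.00718906×0.6270 + 0.09017983×0.3730 = 0.038145
  M+4: 0.09017983×0.6270 + 0.37707317×0.3730 = 0.197191
  M+6: 0.37707317×0.6270 + 0.52555794×0.3730 = 0.432458
  M+8: 0.52555794×0.6270 = 0.329525
Scale to base peak (0.432458) = 100: 0.6 : 8.8 : 45.6 : 100.0 : 76.2

0.6 : 8.8 : 45.6 : 100.0 : 76.2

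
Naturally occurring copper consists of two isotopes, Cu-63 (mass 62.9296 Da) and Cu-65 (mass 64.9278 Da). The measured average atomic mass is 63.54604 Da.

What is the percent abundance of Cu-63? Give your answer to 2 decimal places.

Writing the weighted mean with unknown fraction x of Cu-63:
62.9296·x + 64.9278·(1 − x) = 63.54604
(62.9296 − 64.9278)·x = 63.54604 − 64.9278
x = -1.38176 / -1.9982 = 0.69150 → 69.15% Cu-63, 30.85% Cu-65.

69.15%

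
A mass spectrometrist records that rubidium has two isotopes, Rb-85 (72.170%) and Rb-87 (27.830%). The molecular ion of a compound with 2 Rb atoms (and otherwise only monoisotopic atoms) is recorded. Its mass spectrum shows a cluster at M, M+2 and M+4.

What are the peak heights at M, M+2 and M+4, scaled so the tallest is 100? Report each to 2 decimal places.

100.00 : 77.12 : 14.87

Expanding (0.72170 + 0.27830)^2:
P(M) = 0.72170^2 = 0.520851
P(M+2) = 2 × 0.72170^1 × 0.27830^1 = 0.401698
P(M+4) = 0.27830^2 = 0.077451
The M peak is largest (0.520851); scaling to 100 gives 100.00 : 77.12 : 14.87.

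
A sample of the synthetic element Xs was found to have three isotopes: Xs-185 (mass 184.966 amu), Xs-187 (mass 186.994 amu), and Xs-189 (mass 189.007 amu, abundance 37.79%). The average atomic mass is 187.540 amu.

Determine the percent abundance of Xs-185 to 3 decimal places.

Let x and y be the fractions of Xs-185 and Xs-187. Then x + y = 1 − 0.3779 = 0.6221 and 184.966x + 186.994y = 187.540 − 0.3779×189.007 = 116.1142547.
Substituting: 184.966x + 186.994(0.6221 − x) = 116.1142547
(184.966 − 186.994)x = -0.2147127  ⇒  x = 0.10587, y = 0.51623
Xs-185: 10.587%, Xs-187: 51.623%.

10.587%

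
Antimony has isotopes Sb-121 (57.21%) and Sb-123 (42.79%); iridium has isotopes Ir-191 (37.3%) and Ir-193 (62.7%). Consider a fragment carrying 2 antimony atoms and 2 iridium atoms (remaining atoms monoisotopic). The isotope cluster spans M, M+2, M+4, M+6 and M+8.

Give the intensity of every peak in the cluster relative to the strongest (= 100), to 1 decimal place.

Antimony pattern (n=2): 0.32729841 : 0.48960318 : 0.18309841
Iridium pattern (n=2): 0.139129 : 0.467742 : 0.393129
Convolve the two distributions (both contribute in 2-u steps):
  M: 0.32729841×0.139129 = 0.045537
  M+2: 0.32729841×0.467742 + 0.48960318×0.139129 = 0.221209
  M+4: 0.32729841×0.393129 + 0.48960318×0.467742 + 0.18309841×0.139129 = 0.383153
  M+6: 0.48960318×0.393129 + 0.18309841×0.467742 = 0.278120
  M+8: 0.18309841×0.393129 = 0.071981
Scale to base peak (0.383153) = 100: 11.9 : 57.7 : 100.0 : 72.6 : 18.8

11.9 : 57.7 : 100.0 : 72.6 : 18.8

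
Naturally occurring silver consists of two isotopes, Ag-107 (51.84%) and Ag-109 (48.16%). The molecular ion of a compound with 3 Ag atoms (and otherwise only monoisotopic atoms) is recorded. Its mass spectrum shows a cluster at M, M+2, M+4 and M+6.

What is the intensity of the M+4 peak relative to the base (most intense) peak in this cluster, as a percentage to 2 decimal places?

Term probabilities: M 0.1393, M+2 0.3883, M+4 0.3607, M+6 0.1117. Base peak = M+2.
P(M+2) = C(3,1) × 0.5184^2 × 0.4816^1 = 3 × 0.26873856 × 0.4816 = 0.388273 (base)
P(M+4) = C(3,2) × 0.5184^1 × 0.4816^2 = 3 × 0.5184 × 0.23193856 = 0.360711
Relative intensity = 0.360711 / 0.388273 × 100 = 92.90

92.90%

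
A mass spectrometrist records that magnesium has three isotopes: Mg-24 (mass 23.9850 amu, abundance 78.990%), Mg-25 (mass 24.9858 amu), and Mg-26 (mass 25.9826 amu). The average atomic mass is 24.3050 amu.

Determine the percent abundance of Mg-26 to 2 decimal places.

11.01%

Let x and y be the fractions of Mg-25 and Mg-26. Then x + y = 1 − 0.78990 = 0.21010 and 24.9858x + 25.9826y = 24.3050 − 0.78990×23.9850 = 5.3592485.
Substituting: 24.9858x + 25.9826(0.21010 − x) = 5.3592485
(24.9858 − 25.9826)x = -0.09969576  ⇒  x = 0.10002, y = 0.11008
Mg-25: 10.00%, Mg-26: 11.01%.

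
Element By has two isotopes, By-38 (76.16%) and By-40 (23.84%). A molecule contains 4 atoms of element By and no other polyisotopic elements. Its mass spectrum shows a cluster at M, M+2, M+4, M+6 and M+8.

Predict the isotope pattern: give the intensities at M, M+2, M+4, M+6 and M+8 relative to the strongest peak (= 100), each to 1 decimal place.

Each By atom is independently By-38 (p = 0.7616) or By-40 (q = 0.2384); the cluster is the binomial expansion (p + q)^4.
P(M) = 0.7616^4 = 0.336440
P(M+2) = 4 × 0.7616^3 × 0.2384^1 = 0.421257
P(M+4) = 6 × 0.7616^2 × 0.2384^2 = 0.197796
P(M+6) = 4 × 0.7616^1 × 0.2384^3 = 0.041277
P(M+8) = 0.2384^4 = 0.003230
The M+2 peak is largest (0.421257); scaling to 100 gives 79.9 : 100.0 : 47.0 : 9.8 : 0.8.

79.9 : 100.0 : 47.0 : 9.8 : 0.8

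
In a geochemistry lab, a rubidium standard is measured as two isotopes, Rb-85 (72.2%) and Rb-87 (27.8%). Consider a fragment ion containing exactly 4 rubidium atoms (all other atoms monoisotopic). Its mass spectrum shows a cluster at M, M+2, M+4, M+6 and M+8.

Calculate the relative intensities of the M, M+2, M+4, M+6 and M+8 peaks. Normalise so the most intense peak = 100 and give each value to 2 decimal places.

64.93 : 100.00 : 57.76 : 14.83 : 1.43

The 4 Rb atoms are independent, so intensities follow the terms of (0.722 + 0.278)^4.
P(M) = 0.722^4 = 0.271737
P(M+2) = 4 × 0.722^3 × 0.278^1 = 0.418520
P(M+4) = 6 × 0.722^2 × 0.278^2 = 0.241721
P(M+6) = 4 × 0.722^1 × 0.278^3 = 0.062049
P(M+8) = 0.278^4 = 0.005973
The M+2 peak is largest (0.418520); scaling to 100 gives 64.93 : 100.00 : 57.76 : 14.83 : 1.43.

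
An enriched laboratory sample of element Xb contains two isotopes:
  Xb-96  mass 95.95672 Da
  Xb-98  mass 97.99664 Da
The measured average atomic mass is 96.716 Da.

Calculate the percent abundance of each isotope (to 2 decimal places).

Xb-96: 62.78%, Xb-98: 37.22%

Writing the weighted mean with unknown fraction x of Xb-96:
95.95672·x + 97.99664·(1 − x) = 96.716
(95.95672 − 97.99664)·x = 96.716 − 97.99664
x = -1.28064 / -2.03992 = 0.62779 → 62.78% Xb-96, 37.22% Xb-98.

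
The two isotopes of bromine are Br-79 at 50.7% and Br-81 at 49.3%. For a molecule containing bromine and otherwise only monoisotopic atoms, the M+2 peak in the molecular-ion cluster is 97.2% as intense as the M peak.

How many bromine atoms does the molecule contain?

1

The M+2/M ratio from n Br atoms is n · q/p = n · 0.493/0.507.
n = 0.972 × 0.507/0.493 = 1.00 ≈ 1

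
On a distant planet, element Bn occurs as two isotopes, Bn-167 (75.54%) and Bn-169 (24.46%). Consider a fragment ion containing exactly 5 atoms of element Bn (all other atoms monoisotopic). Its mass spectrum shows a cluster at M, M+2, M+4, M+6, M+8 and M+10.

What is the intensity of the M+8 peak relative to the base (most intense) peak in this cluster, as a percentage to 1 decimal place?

Binomial terms of (0.7554 + 0.2446)^5: M 0.2460, M+2 0.3982, M+4 0.2579, M+6 0.0835, M+8 0.0135, M+10 0.0009 → M+2 is the base peak.
P(M+2) = C(5,1) × 0.7554^4 × 0.2446^1 = 5 × 0.32561764 × 0.2446 = 0.398230 (base)
P(M+8) = C(5,4) × 0.7554^1 × 0.2446^4 = 5 × 0.7554 × 0.00357953 = 0.013520
Relative intensity = 0.013520 / 0.398230 × 100 = 3.4

3.4%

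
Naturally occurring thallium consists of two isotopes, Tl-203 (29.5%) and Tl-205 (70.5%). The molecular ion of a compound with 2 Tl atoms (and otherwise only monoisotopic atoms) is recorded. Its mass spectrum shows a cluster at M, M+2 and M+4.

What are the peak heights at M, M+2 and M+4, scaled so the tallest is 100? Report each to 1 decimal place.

17.5 : 83.7 : 100.0

The 2 Tl atoms are independent, so intensities follow the terms of (0.295 + 0.705)^2.
P(M) = 0.295^2 = 0.087025
P(M+2) = 2 × 0.295^1 × 0.705^1 = 0.415950
P(M+4) = 0.705^2 = 0.497025
The M+4 peak is largest (0.497025); scaling to 100 gives 17.5 : 83.7 : 100.0.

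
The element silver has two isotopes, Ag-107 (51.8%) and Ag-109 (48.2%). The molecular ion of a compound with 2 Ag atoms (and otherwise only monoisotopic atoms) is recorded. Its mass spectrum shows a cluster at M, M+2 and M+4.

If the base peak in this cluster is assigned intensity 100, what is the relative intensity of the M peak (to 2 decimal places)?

53.73

Binomial terms of (0.518 + 0.482)^2: M 0.2683, M+2 0.4994, M+4 0.2323 → M+2 is the base peak.
P(M+2) = C(2,1) × 0.518^1 × 0.482^1 = 2 × 0.5180 × 0.4820 = 0.499352 (base)
P(M) = C(2,0) × 0.518^2 × 0.482^0 = 1 × 0.268324 × 1.0000 = 0.268324
Relative intensity = 0.268324 / 0.499352 × 100 = 53.73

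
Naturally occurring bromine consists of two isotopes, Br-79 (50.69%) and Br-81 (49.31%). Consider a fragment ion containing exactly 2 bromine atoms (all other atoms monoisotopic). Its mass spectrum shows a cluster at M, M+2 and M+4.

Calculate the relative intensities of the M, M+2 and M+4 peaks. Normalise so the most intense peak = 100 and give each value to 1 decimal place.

Expanding (0.5069 + 0.4931)^2:
P(M) = 0.5069^2 = 0.256948
P(M+2) = 2 × 0.5069^1 × 0.4931^1 = 0.499905
P(M+4) = 0.4931^2 = 0.243148
The M+2 peak is largest (0.499905); scaling to 100 gives 51.4 : 100.0 : 48.6.

51.4 : 100.0 : 48.6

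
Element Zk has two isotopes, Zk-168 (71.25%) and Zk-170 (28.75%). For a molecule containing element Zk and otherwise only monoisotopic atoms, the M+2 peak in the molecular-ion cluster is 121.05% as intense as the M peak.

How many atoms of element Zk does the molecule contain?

3

With n Zk atoms, P(M+2)/P(M) = C(n,1)·p^(n−1)q / p^n = n·q/p = n · 0.2875/0.7125.
n = 1.2105 × 0.7125/0.2875 = 3.00 ≈ 3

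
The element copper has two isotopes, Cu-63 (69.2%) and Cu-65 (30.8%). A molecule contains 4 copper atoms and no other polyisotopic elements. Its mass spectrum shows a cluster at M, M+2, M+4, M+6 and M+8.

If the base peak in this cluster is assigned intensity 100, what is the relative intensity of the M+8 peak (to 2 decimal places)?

Term probabilities: M 0.2293, M+2 0.4083, M+4 0.2726, M+6 0.0809, M+8 0.0090. Base peak = M+2.
P(M+2) = C(4,1) × 0.692^3 × 0.308^1 = 4 × 0.33137389 × 0.3080 = 0.408253 (base)
P(M+8) = C(4,4) × 0.692^0 × 0.308^4 = 1 × 1.0000 × 0.00899918 = 0.008999
Relative intensity = 0.008999 / 0.408253 × 100 = 2.20

2.20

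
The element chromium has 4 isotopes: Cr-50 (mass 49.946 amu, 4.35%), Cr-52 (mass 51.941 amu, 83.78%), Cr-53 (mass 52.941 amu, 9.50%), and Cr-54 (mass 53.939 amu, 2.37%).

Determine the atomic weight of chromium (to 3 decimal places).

51.997 amu

Weight each isotope mass by its fractional abundance: 0.0435 × 49.946 + 0.8378 × 51.941 + 0.0950 × 52.941 + 0.0237 × 53.939
= 2.1727 + 43.5162 + 5.0294 + 1.2784 = 51.9967 amu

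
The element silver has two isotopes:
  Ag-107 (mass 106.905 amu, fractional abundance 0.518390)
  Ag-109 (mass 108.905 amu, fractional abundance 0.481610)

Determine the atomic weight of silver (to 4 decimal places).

107.8682 amu

The abundance-weighted mean is 0.518390 × 106.905 + 0.481610 × 108.905
= 55.41848 + 52.44974 = 107.86822 amu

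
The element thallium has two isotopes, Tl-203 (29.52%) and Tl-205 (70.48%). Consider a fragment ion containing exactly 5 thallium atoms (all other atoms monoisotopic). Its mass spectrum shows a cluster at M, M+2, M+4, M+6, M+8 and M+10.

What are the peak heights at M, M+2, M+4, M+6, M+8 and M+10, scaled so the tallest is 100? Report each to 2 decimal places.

Each Tl atom is independently Tl-203 (p = 0.2952) or Tl-205 (q = 0.7048); the cluster is the binomial expansion (p + q)^5.
P(M) = 0.2952^5 = 0.002242
P(M+2) = 5 × 0.2952^4 × 0.7048^1 = 0.026761
P(M+4) = 10 × 0.2952^3 × 0.7048^2 = 0.127785
P(M+6) = 10 × 0.2952^2 × 0.7048^3 = 0.305092
P(M+8) = 5 × 0.2952^1 × 0.7048^4 = 0.364208
P(M+10) = 0.7048^5 = 0.173912
The M+8 peak is largest (0.364208); scaling to 100 gives 0.62 : 7.35 : 35.09 : 83.77 : 100.00 : 47.75.

0.62 : 7.35 : 35.09 : 83.77 : 100.00 : 47.75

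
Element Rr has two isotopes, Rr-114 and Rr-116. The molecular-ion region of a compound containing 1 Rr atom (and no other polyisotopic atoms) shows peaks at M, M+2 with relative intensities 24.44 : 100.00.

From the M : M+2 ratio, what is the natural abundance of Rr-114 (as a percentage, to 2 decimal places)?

19.64%

If p is the fraction of Rr that is Rr-114, then I(M+2)/I(M) = [C(1,1)·p^0·(1−p)] / p^1 = 1·(1−p)/p = 100.00/24.44 = 4.0917
(1−p)/p = 4.0917/1 = 4.0917  ⇒  p = 1/(1 + 4.0917) = 0.1964
Rr-114: 19.64%, Rr-116: 80.36%.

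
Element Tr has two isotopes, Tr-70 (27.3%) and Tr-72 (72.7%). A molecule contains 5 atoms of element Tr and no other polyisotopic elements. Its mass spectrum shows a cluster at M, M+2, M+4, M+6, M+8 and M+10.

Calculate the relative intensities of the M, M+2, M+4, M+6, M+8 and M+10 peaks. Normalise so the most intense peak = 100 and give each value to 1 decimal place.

0.4 : 5.3 : 28.2 : 75.1 : 100.0 : 53.3

Each Tr atom is independently Tr-70 (p = 0.273) or Tr-72 (q = 0.727); the cluster is the binomial expansion (p + q)^5.
P(M) = 0.273^5 = 0.001516
P(M+2) = 5 × 0.273^4 × 0.727^1 = 0.020191
P(M+4) = 10 × 0.273^3 × 0.727^2 = 0.107537
P(M+6) = 10 × 0.273^2 × 0.727^3 = 0.286371
P(M+8) = 5 × 0.273^1 × 0.727^4 = 0.381303
P(M+10) = 0.727^5 = 0.203082
The M+8 peak is largest (0.381303); scaling to 100 gives 0.4 : 5.3 : 28.2 : 75.1 : 100.0 : 53.3.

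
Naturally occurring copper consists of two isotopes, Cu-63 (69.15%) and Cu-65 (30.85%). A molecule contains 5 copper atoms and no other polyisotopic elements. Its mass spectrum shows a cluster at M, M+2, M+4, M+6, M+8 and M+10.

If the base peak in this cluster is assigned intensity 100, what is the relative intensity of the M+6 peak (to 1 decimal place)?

39.8

(0.6915 + 0.3085)^5 gives M 0.1581, M+2 0.3527, M+4 0.3147, M+6 0.1404, M+8 0.0313, M+10 0.0028; the largest is M+2.
P(M+2) = C(5,1) × 0.6915^4 × 0.3085^1 = 5 × 0.2286487 × 0.3085 = 0.352691 (base)
P(M+6) = C(5,3) × 0.6915^2 × 0.3085^3 = 10 × 0.47817225 × 0.02936064 = 0.140394
Relative intensity = 0.140394 / 0.352691 × 100 = 39.8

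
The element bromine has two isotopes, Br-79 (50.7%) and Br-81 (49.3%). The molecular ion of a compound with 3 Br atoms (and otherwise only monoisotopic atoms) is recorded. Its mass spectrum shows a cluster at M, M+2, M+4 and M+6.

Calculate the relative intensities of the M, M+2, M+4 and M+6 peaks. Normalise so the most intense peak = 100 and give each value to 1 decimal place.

Each Br atom is independently Br-79 (p = 0.507) or Br-81 (q = 0.493); the cluster is the binomial expansion (p + q)^3.
P(M) = 0.507^3 = 0.130324
P(M+2) = 3 × 0.507^2 × 0.493^1 = 0.380175
P(M+4) = 3 × 0.507^1 × 0.493^2 = 0.369678
P(M+6) = 0.493^3 = 0.119823
The M+2 peak is largest (0.380175); scaling to 100 gives 34.3 : 100.0 : 97.2 : 31.5.

34.3 : 100.0 : 97.2 : 31.5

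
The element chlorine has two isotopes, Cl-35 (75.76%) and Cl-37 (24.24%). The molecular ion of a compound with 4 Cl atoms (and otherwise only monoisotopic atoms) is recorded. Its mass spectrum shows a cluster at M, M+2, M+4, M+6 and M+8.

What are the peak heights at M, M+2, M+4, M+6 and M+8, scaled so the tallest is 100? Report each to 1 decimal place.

Each Cl atom is independently Cl-35 (p = 0.7576) or Cl-37 (q = 0.2424); the cluster is the binomial expansion (p + q)^4.
P(M) = 0.7576^4 = 0.329428
P(M+2) = 4 × 0.7576^3 × 0.2424^1 = 0.421612
P(M+4) = 6 × 0.7576^2 × 0.2424^2 = 0.202347
P(M+6) = 4 × 0.7576^1 × 0.2424^3 = 0.043162
P(M+8) = 0.2424^4 = 0.003452
The M+2 peak is largest (0.421612); scaling to 100 gives 78.1 : 100.0 : 48.0 : 10.2 : 0.8.

78.1 : 100.0 : 48.0 : 10.2 : 0.8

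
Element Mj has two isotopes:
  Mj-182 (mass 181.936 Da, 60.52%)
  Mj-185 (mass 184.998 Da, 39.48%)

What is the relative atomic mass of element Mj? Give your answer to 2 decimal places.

Ar = Σ fᵢ·mᵢ = 0.6052 × 181.936 + 0.3948 × 184.998
= 110.1077 + 73.0372 = 183.1449 Da

183.14 Da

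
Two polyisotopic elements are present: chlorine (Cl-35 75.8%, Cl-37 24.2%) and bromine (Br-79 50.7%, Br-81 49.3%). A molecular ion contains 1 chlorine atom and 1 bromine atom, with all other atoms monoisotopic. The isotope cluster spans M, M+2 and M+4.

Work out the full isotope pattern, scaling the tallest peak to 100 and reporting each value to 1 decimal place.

77.4 : 100.0 : 24.0

Chlorine pattern (n=1): 0.7580 : 0.2420
Bromine pattern (n=1): 0.5070 : 0.4930
Convolve the two distributions (both contribute in 2-u steps):
  M: 0.7580×0.5070 = 0.384306
  M+2: 0.7580×0.4930 + 0.2420×0.5070 = 0.496388
  M+4: 0.2420×0.4930 = 0.119306
Scale to base peak (0.496388) = 100: 77.4 : 100.0 : 24.0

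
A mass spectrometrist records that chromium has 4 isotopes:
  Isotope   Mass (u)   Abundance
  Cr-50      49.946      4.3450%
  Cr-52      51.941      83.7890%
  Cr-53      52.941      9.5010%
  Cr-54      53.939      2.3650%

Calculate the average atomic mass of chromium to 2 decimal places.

Ar = Σ fᵢ·mᵢ = 0.043450 × 49.946 + 0.837890 × 51.941 + 0.095010 × 52.941 + 0.023650 × 53.939
= 2.1702 + 43.5208 + 5.0299 + 1.2757 = 51.9966 u

52.00 u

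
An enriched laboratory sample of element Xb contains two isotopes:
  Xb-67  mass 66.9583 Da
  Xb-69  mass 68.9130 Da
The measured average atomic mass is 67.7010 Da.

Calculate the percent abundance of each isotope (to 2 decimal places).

Xb-67: 62.00%, Xb-69: 38.00%

Let x be the fractional abundance of Xb-67; then Xb-69 has abundance 1 − x.
66.9583·x + 68.9130·(1 − x) = 67.7010
(66.9583 − 68.9130)·x = 67.7010 − 68.9130
x = -1.2120 / -1.9547 = 0.62004 → 62.00% Xb-67, 38.00% Xb-69.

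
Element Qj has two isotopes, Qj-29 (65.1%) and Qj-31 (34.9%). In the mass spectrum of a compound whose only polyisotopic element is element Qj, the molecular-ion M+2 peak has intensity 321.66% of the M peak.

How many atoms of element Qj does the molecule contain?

6

With n Qj atoms, P(M+2)/P(M) = C(n,1)·p^(n−1)q / p^n = n·q/p = n · 0.349/0.651.
n = 3.2166 × 0.651/0.349 = 6.00 ≈ 6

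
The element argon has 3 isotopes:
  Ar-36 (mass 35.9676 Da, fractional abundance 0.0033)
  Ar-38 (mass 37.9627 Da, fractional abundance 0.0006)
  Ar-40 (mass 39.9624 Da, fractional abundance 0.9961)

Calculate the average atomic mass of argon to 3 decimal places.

Weight each isotope mass by its fractional abundance: 0.0033 × 35.9676 + 0.0006 × 37.9627 + 0.9961 × 39.9624
= 0.11869 + 0.02278 + 39.80655 = 39.94802 Da

39.948 Da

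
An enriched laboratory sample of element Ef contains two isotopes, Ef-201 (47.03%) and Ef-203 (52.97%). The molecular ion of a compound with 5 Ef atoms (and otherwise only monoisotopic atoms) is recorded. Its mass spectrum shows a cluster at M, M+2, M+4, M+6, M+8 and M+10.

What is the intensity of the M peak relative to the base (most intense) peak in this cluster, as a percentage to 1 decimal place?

7.0%

Term probabilities: M 0.0230, M+2 0.1296, M+4 0.2919, M+6 0.3287, M+8 0.1851, M+10 0.0417. Base peak = M+6.
P(M+6) = C(5,3) × 0.4703^2 × 0.5297^3 = 10 × 0.22118209 × 0.14862433 = 0.328730 (base)
P(M) = C(5,0) × 0.4703^5 × 0.5297^0 = 1 × 0.02300779 × 1.0000 = 0.023008
Relative intensity = 0.023008 / 0.328730 × 100 = 7.0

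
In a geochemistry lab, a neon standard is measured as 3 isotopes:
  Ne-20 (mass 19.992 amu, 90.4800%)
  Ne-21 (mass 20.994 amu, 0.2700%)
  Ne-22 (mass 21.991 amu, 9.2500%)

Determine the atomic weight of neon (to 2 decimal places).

20.18 amu

Ar = Σ fᵢ·mᵢ = 0.904800 × 19.992 + 0.002700 × 20.994 + 0.092500 × 21.991
= 18.0888 + 0.0567 + 2.0342 = 20.1797 amu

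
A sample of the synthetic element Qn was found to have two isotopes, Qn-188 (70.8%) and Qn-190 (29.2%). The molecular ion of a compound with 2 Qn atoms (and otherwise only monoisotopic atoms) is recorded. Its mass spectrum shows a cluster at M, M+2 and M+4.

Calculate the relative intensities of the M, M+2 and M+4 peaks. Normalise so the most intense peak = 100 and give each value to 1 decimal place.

The 2 Qn atoms are independent, so intensities follow the terms of (0.708 + 0.292)^2.
P(M) = 0.708^2 = 0.501264
P(M+2) = 2 × 0.708^1 × 0.292^1 = 0.413472
P(M+4) = 0.292^2 = 0.085264
The M peak is largest (0.501264); scaling to 100 gives 100.0 : 82.5 : 17.0.

100.0 : 82.5 : 17.0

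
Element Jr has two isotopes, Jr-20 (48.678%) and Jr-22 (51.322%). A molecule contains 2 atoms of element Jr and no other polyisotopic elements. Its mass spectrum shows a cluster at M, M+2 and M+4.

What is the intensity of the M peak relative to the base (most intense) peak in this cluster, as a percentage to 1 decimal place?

Binomial terms of (0.48678 + 0.51322)^2: M 0.2370, M+2 0.4997, M+4 0.2634 → M+2 is the base peak.
P(M+2) = C(2,1) × 0.48678^1 × 0.51322^1 = 2 × 0.48678 × 0.51322 = 0.499650 (base)
P(M) = C(2,0) × 0.48678^2 × 0.51322^0 = 1 × 0.23695477 × 1.0000 = 0.236955
Relative intensity = 0.236955 / 0.499650 × 100 = 47.4

47.4%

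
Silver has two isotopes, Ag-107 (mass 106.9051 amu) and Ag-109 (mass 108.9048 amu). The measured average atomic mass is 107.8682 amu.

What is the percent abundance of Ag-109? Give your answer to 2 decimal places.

48.16%

Writing the weighted mean with unknown fraction x of Ag-107:
106.9051·x + 108.9048·(1 − x) = 107.8682
(106.9051 − 108.9048)·x = 107.8682 − 108.9048
x = -1.0366 / -1.9997 = 0.51838 → 51.84% Ag-107, 48.16% Ag-109.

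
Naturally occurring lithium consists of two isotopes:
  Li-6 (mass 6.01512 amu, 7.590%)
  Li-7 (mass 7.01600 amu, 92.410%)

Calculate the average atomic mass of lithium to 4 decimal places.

6.9400 amu

Ar = Σ fᵢ·mᵢ = 0.07590 × 6.01512 + 0.92410 × 7.01600
= 0.456548 + 6.483486 = 6.940034 amu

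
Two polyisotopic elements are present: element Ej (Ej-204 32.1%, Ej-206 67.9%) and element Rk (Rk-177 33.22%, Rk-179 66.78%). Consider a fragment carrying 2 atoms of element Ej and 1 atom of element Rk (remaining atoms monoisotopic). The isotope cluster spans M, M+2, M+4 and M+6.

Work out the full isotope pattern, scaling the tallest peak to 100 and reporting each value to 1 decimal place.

7.7 : 48.1 : 100.0 : 69.3

Element Ej pattern (n=2): 0.103041 : 0.435918 : 0.461041
Element Rk pattern (n=1): 0.3322 : 0.6678
Convolve the two distributions (both contribute in 2-u steps):
  M: 0.103041×0.3322 = 0.034230
  M+2: 0.103041×0.6678 + 0.435918×0.3322 = 0.213623
  M+4: 0.435918×0.6678 + 0.461041×0.3322 = 0.444264
  M+6: 0.461041×0.6678 = 0.307883
Scale to base peak (0.444264) = 100: 7.7 : 48.1 : 100.0 : 69.3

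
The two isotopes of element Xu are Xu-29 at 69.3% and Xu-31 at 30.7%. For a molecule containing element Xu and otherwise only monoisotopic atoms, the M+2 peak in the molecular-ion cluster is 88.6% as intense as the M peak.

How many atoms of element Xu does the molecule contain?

2

The M+2/M ratio from n Xu atoms is n · q/p = n · 0.307/0.693.
n = 0.886 × 0.693/0.307 = 2.00 ≈ 2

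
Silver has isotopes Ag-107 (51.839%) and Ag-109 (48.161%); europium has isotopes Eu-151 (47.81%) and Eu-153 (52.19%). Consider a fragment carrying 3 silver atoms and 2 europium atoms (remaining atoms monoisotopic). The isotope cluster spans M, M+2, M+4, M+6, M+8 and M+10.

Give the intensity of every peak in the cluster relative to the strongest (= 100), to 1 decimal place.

10.1 : 50.4 : 100.0 : 99.1 : 49.0 : 9.7

Silver pattern (n=3): 0.13930601 : 0.38826655 : 0.36071887 : 0.11170857
Europium pattern (n=2): 0.22857961 : 0.49904078 : 0.27237961
Convolve the two distributions (both contribute in 2-u steps):
  M: 0.13930601×0.22857961 = 0.031843
  M+2: 0.13930601×0.49904078 + 0.38826655×0.22857961 = 0.158269
  M+4: 0.13930601×0.27237961 + 0.38826655×0.49904078 + 0.36071887×0.22857961 = 0.314158
  M+6: 0.38826655×0.27237961 + 0.36071887×0.49904078 + 0.11170857×0.22857961 = 0.311304
  M+8: 0.36071887×0.27237961 + 0.11170857×0.49904078 = 0.154000
  M+10: 0.11170857×0.27237961 = 0.030427
Scale to base peak (0.314158) = 100: 10.1 : 50.4 : 100.0 : 99.1 : 49.0 : 9.7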